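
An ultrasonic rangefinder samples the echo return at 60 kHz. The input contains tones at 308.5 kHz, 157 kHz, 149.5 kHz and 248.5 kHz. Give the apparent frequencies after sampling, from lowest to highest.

fs/2 = 30 kHz.
308.5 kHz mod fs = 8.5 kHz.
8.5 kHz ≤ fs/2 = 30 kHz, appears at 8.5 kHz.
157 kHz mod fs = 37 kHz.
37 kHz > fs/2 = 30 kHz, folds to fs − 37 kHz = 23 kHz.
149.5 kHz mod fs = 29.5 kHz.
29.5 kHz ≤ fs/2 = 30 kHz, appears at 29.5 kHz.
248.5 kHz mod fs = 8.5 kHz.
8.5 kHz ≤ fs/2 = 30 kHz, appears at 8.5 kHz.
Distinct values: {8.5 kHz, 23 kHz, 29.5 kHz}.

8.5 kHz, 23 kHz, 29.5 kHz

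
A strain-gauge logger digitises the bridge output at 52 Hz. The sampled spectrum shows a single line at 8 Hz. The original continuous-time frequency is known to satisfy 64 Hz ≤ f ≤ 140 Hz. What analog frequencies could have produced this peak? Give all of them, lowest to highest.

Frequencies that alias to 8 Hz are k·fs ± 8 Hz for integer k ≥ 0.
k=0: 8 Hz.
k=1: 44 Hz, 60 Hz.
k=2: 96 Hz, 112 Hz.
k=3: 148 Hz, 164 Hz.
Within [64 Hz, 140 Hz]: 96 Hz, 112 Hz.

96 Hz, 112 Hz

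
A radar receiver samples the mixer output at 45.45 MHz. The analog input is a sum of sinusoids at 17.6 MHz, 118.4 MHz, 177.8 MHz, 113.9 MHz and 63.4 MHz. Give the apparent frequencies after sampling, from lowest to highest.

4 MHz, 17.6 MHz, 17.95 MHz, 22.45 MHz

fs/2 = 22.725 MHz.
17.6 MHz ≤ fs/2 = 22.725 MHz, passes unchanged.
118.4 MHz mod fs = 27.5 MHz.
27.5 MHz > fs/2 = 22.725 MHz, folds to fs − 27.5 MHz = 17.95 MHz.
177.8 MHz mod fs = 41.45 MHz.
41.45 MHz > fs/2 = 22.725 MHz, folds to fs − 41.45 MHz = 4 MHz.
113.9 MHz mod fs = 23 MHz.
23 MHz > fs/2 = 22.725 MHz, folds to fs − 23 MHz = 22.45 MHz.
63.4 MHz mod fs = 17.95 MHz.
17.95 MHz ≤ fs/2 = 22.725 MHz, appears at 17.95 MHz.
Distinct values: {4 MHz, 17.6 MHz, 17.95 MHz, 22.45 MHz}.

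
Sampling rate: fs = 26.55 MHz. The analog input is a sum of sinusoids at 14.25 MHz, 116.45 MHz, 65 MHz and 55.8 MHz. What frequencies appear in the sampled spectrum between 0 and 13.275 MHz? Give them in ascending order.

fs/2 = 13.275 MHz.
14.25 MHz > fs/2 = 13.275 MHz, folds to fs − 14.25 MHz = 12.3 MHz.
116.45 MHz mod fs = 10.25 MHz.
10.25 MHz ≤ fs/2 = 13.275 MHz, appears at 10.25 MHz.
65 MHz mod fs = 11.9 MHz.
11.9 MHz ≤ fs/2 = 13.275 MHz, appears at 11.9 MHz.
55.8 MHz mod fs = 2.7 MHz.
2.7 MHz ≤ fs/2 = 13.275 MHz, appears at 2.7 MHz.
Distinct values: {2.7 MHz, 10.25 MHz, 11.9 MHz, 12.3 MHz}.

2.7 MHz, 10.25 MHz, 11.9 MHz, 12.3 MHz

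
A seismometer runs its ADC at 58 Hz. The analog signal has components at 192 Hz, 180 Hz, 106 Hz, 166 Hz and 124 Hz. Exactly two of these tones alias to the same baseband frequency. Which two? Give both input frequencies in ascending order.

124 Hz, 166 Hz

fs/2 = 29 Hz.
192 Hz mod fs = 18 Hz.
18 Hz ≤ fs/2 = 29 Hz, appears at 18 Hz.
180 Hz mod fs = 6 Hz.
6 Hz ≤ fs/2 = 29 Hz, appears at 6 Hz.
106 Hz mod fs = 48 Hz.
48 Hz > fs/2 = 29 Hz, folds to fs − 48 Hz = 10 Hz.
166 Hz mod fs = 50 Hz.
50 Hz > fs/2 = 29 Hz, folds to fs − 50 Hz = 8 Hz.
124 Hz mod fs = 8 Hz.
8 Hz ≤ fs/2 = 29 Hz, appears at 8 Hz.
124 Hz and 166 Hz both map to 8 Hz.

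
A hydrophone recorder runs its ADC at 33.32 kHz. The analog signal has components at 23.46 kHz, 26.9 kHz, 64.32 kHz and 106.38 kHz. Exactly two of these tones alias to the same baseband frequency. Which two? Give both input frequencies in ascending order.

fs/2 = 16.66 kHz.
23.46 kHz > fs/2 = 16.66 kHz, folds to fs − 23.46 kHz = 9.86 kHz.
26.9 kHz > fs/2 = 16.66 kHz, folds to fs − 26.9 kHz = 6.42 kHz.
64.32 kHz mod fs = 31 kHz.
31 kHz > fs/2 = 16.66 kHz, folds to fs − 31 kHz = 2.32 kHz.
106.38 kHz mod fs = 6.42 kHz.
6.42 kHz ≤ fs/2 = 16.66 kHz, appears at 6.42 kHz.
26.9 kHz and 106.38 kHz both map to 6.42 kHz.

26.9 kHz, 106.38 kHz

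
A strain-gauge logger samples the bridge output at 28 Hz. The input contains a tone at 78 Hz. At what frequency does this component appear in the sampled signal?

6 Hz

78 Hz mod fs = 22 Hz.
22 Hz > fs/2 = 14 Hz, folds to fs − 22 Hz = 6 Hz.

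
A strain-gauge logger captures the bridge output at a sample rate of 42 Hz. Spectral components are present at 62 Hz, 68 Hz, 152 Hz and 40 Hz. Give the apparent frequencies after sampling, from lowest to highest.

fs/2 = 21 Hz.
62 Hz mod fs = 20 Hz.
20 Hz ≤ fs/2 = 21 Hz, appears at 20 Hz.
68 Hz mod fs = 26 Hz.
26 Hz > fs/2 = 21 Hz, folds to fs − 26 Hz = 16 Hz.
152 Hz mod fs = 26 Hz.
26 Hz > fs/2 = 21 Hz, folds to fs − 26 Hz = 16 Hz.
40 Hz > fs/2 = 21 Hz, folds to fs − 40 Hz = 2 Hz.
Distinct values: {2 Hz, 16 Hz, 20 Hz}.

2 Hz, 16 Hz, 20 Hz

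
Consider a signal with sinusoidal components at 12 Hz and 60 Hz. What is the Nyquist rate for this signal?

120 Hz

Highest-frequency component: 60 Hz.
Nyquist rate = 2 × 60 Hz = 120 Hz.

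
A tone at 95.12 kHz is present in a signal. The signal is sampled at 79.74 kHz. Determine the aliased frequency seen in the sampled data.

95.12 kHz mod fs = 15.38 kHz.
15.38 kHz ≤ fs/2 = 39.87 kHz, appears at 15.38 kHz.

15.38 kHz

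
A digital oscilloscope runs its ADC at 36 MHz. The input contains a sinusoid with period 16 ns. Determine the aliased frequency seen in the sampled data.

9.5 MHz

T = 16 ns → f = 1/T = 62.5 MHz.
62.5 MHz mod fs = 26.5 MHz.
26.5 MHz > fs/2 = 18 MHz, folds to fs − 26.5 MHz = 9.5 MHz.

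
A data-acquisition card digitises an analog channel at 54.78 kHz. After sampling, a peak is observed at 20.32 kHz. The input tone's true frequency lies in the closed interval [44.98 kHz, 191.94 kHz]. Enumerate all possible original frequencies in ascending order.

75.1 kHz, 89.24 kHz, 129.88 kHz, 144.02 kHz, 184.66 kHz

Frequencies that alias to 20.32 kHz are k·fs ± 20.32 kHz for integer k ≥ 0.
k=0: 20.32 kHz.
k=1: 34.46 kHz, 75.1 kHz.
k=2: 89.24 kHz, 129.88 kHz.
k=3: 144.02 kHz, 184.66 kHz.
k=4: 198.8 kHz, 239.44 kHz.
Within [44.98 kHz, 191.94 kHz]: 75.1 kHz, 89.24 kHz, 129.88 kHz, 144.02 kHz, 184.66 kHz.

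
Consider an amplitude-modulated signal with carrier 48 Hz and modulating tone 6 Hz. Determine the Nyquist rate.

AM sidebands sit at fc ± fm = 42 Hz and 54 Hz.
Highest-frequency component: 54 Hz.
Nyquist rate = 2 × 54 Hz = 108 Hz.

108 Hz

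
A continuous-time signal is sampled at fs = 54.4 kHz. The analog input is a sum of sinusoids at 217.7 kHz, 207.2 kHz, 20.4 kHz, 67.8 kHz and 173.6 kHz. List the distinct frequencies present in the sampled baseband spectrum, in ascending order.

fs/2 = 27.2 kHz.
217.7 kHz mod fs = 0.1 kHz.
0.1 kHz ≤ fs/2 = 27.2 kHz, appears at 0.1 kHz.
207.2 kHz mod fs = 44 kHz.
44 kHz > fs/2 = 27.2 kHz, folds to fs − 44 kHz = 10.4 kHz.
20.4 kHz ≤ fs/2 = 27.2 kHz, passes unchanged.
67.8 kHz mod fs = 13.4 kHz.
13.4 kHz ≤ fs/2 = 27.2 kHz, appears at 13.4 kHz.
173.6 kHz mod fs = 10.4 kHz.
10.4 kHz ≤ fs/2 = 27.2 kHz, appears at 10.4 kHz.
Distinct values: {0.1 kHz, 10.4 kHz, 13.4 kHz, 20.4 kHz}.

0.1 kHz, 10.4 kHz, 13.4 kHz, 20.4 kHz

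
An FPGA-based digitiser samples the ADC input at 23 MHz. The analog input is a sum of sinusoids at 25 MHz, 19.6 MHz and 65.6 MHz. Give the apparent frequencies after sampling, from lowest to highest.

2 MHz, 3.4 MHz

fs/2 = 11.5 MHz.
25 MHz mod fs = 2 MHz.
2 MHz ≤ fs/2 = 11.5 MHz, appears at 2 MHz.
19.6 MHz > fs/2 = 11.5 MHz, folds to fs − 19.6 MHz = 3.4 MHz.
65.6 MHz mod fs = 19.6 MHz.
19.6 MHz > fs/2 = 11.5 MHz, folds to fs − 19.6 MHz = 3.4 MHz.
Distinct values: {2 MHz, 3.4 MHz}.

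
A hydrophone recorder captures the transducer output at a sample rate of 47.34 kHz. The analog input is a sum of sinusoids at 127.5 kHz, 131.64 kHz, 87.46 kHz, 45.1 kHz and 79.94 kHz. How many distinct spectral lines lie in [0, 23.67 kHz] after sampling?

5

fs/2 = 23.67 kHz.
127.5 kHz mod fs = 32.82 kHz.
32.82 kHz > fs/2 = 23.67 kHz, folds to fs − 32.82 kHz = 14.52 kHz.
131.64 kHz mod fs = 36.96 kHz.
36.96 kHz > fs/2 = 23.67 kHz, folds to fs − 36.96 kHz = 10.38 kHz.
87.46 kHz mod fs = 40.12 kHz.
40.12 kHz > fs/2 = 23.67 kHz, folds to fs − 40.12 kHz = 7.22 kHz.
45.1 kHz > fs/2 = 23.67 kHz, folds to fs − 45.1 kHz = 2.24 kHz.
79.94 kHz mod fs = 32.6 kHz.
32.6 kHz > fs/2 = 23.67 kHz, folds to fs − 32.6 kHz = 14.74 kHz.
Distinct values: {2.24 kHz, 7.22 kHz, 10.38 kHz, 14.52 kHz, 14.74 kHz} → 5.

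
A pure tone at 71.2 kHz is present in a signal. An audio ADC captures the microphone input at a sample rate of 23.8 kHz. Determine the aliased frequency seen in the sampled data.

71.2 kHz mod fs = 23.6 kHz.
23.6 kHz > fs/2 = 11.9 kHz, folds to fs − 23.6 kHz = 0.2 kHz.

0.2 kHz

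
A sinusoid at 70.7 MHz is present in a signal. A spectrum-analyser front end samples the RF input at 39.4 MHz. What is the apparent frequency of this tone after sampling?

8.1 MHz

70.7 MHz mod fs = 31.3 MHz.
31.3 MHz > fs/2 = 19.7 MHz, folds to fs − 31.3 MHz = 8.1 MHz.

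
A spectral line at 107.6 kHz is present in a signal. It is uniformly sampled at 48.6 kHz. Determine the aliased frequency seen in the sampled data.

10.4 kHz

107.6 kHz mod fs = 10.4 kHz.
10.4 kHz ≤ fs/2 = 24.3 kHz, appears at 10.4 kHz.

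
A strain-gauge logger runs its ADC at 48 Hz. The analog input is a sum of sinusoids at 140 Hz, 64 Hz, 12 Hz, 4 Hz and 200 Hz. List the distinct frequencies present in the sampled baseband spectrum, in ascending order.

fs/2 = 24 Hz.
140 Hz mod fs = 44 Hz.
44 Hz > fs/2 = 24 Hz, folds to fs − 44 Hz = 4 Hz.
64 Hz mod fs = 16 Hz.
16 Hz ≤ fs/2 = 24 Hz, appears at 16 Hz.
12 Hz ≤ fs/2 = 24 Hz, passes unchanged.
4 Hz ≤ fs/2 = 24 Hz, passes unchanged.
200 Hz mod fs = 8 Hz.
8 Hz ≤ fs/2 = 24 Hz, appears at 8 Hz.
Distinct values: {4 Hz, 8 Hz, 12 Hz, 16 Hz}.

4 Hz, 8 Hz, 12 Hz, 16 Hz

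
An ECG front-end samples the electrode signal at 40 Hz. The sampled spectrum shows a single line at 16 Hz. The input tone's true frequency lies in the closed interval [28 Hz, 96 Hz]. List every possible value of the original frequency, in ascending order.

Frequencies that alias to 16 Hz are k·fs ± 16 Hz for integer k ≥ 0.
k=0: 16 Hz.
k=1: 24 Hz, 56 Hz.
k=2: 64 Hz, 96 Hz.
k=3: 104 Hz, 136 Hz.
Within [28 Hz, 96 Hz]: 56 Hz, 64 Hz, 96 Hz.

56 Hz, 64 Hz, 96 Hz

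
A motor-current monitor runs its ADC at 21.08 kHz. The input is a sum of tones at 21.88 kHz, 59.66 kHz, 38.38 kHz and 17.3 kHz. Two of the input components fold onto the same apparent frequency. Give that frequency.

3.78 kHz

fs/2 = 10.54 kHz.
21.88 kHz mod fs = 0.8 kHz.
0.8 kHz ≤ fs/2 = 10.54 kHz, appears at 0.8 kHz.
59.66 kHz mod fs = 17.5 kHz.
17.5 kHz > fs/2 = 10.54 kHz, folds to fs − 17.5 kHz = 3.58 kHz.
38.38 kHz mod fs = 17.3 kHz.
17.3 kHz > fs/2 = 10.54 kHz, folds to fs − 17.3 kHz = 3.78 kHz.
17.3 kHz > fs/2 = 10.54 kHz, folds to fs − 17.3 kHz = 3.78 kHz.
17.3 kHz and 38.38 kHz both map to 3.78 kHz.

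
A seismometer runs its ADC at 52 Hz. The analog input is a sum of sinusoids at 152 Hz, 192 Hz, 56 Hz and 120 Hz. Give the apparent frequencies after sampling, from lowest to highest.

fs/2 = 26 Hz.
152 Hz mod fs = 48 Hz.
48 Hz > fs/2 = 26 Hz, folds to fs − 48 Hz = 4 Hz.
192 Hz mod fs = 36 Hz.
36 Hz > fs/2 = 26 Hz, folds to fs − 36 Hz = 16 Hz.
56 Hz mod fs = 4 Hz.
4 Hz ≤ fs/2 = 26 Hz, appears at 4 Hz.
120 Hz mod fs = 16 Hz.
16 Hz ≤ fs/2 = 26 Hz, appears at 16 Hz.
Distinct values: {4 Hz, 16 Hz}.

4 Hz, 16 Hz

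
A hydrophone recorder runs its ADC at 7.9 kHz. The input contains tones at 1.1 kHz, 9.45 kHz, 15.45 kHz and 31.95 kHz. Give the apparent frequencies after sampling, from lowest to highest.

fs/2 = 3.95 kHz.
1.1 kHz ≤ fs/2 = 3.95 kHz, passes unchanged.
9.45 kHz mod fs = 1.55 kHz.
1.55 kHz ≤ fs/2 = 3.95 kHz, appears at 1.55 kHz.
15.45 kHz mod fs = 7.55 kHz.
7.55 kHz > fs/2 = 3.95 kHz, folds to fs − 7.55 kHz = 0.35 kHz.
31.95 kHz mod fs = 0.35 kHz.
0.35 kHz ≤ fs/2 = 3.95 kHz, appears at 0.35 kHz.
Distinct values: {0.35 kHz, 1.1 kHz, 1.55 kHz}.

0.35 kHz, 1.1 kHz, 1.55 kHz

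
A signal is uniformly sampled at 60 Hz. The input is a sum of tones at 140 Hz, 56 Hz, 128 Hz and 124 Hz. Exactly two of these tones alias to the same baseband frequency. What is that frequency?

fs/2 = 30 Hz.
140 Hz mod fs = 20 Hz.
20 Hz ≤ fs/2 = 30 Hz, appears at 20 Hz.
56 Hz > fs/2 = 30 Hz, folds to fs − 56 Hz = 4 Hz.
128 Hz mod fs = 8 Hz.
8 Hz ≤ fs/2 = 30 Hz, appears at 8 Hz.
124 Hz mod fs = 4 Hz.
4 Hz ≤ fs/2 = 30 Hz, appears at 4 Hz.
56 Hz and 124 Hz both map to 4 Hz.

4 Hz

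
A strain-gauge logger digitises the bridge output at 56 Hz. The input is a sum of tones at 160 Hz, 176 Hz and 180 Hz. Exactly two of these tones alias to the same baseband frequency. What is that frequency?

fs/2 = 28 Hz.
160 Hz mod fs = 48 Hz.
48 Hz > fs/2 = 28 Hz, folds to fs − 48 Hz = 8 Hz.
176 Hz mod fs = 8 Hz.
8 Hz ≤ fs/2 = 28 Hz, appears at 8 Hz.
180 Hz mod fs = 12 Hz.
12 Hz ≤ fs/2 = 28 Hz, appears at 12 Hz.
160 Hz and 176 Hz both map to 8 Hz.

8 Hz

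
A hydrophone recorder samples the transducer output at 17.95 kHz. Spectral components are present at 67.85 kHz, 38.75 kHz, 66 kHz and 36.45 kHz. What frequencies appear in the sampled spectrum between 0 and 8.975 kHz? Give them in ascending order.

fs/2 = 8.975 kHz.
67.85 kHz mod fs = 14 kHz.
14 kHz > fs/2 = 8.975 kHz, folds to fs − 14 kHz = 3.95 kHz.
38.75 kHz mod fs = 2.85 kHz.
2.85 kHz ≤ fs/2 = 8.975 kHz, appears at 2.85 kHz.
66 kHz mod fs = 12.15 kHz.
12.15 kHz > fs/2 = 8.975 kHz, folds to fs − 12.15 kHz = 5.8 kHz.
36.45 kHz mod fs = 0.55 kHz.
0.55 kHz ≤ fs/2 = 8.975 kHz, appears at 0.55 kHz.
Distinct values: {0.55 kHz, 2.85 kHz, 3.95 kHz, 5.8 kHz}.

0.55 kHz, 2.85 kHz, 3.95 kHz, 5.8 kHz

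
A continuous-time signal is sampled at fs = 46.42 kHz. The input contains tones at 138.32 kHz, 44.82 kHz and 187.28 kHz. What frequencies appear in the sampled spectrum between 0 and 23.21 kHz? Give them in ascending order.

fs/2 = 23.21 kHz.
138.32 kHz mod fs = 45.48 kHz.
45.48 kHz > fs/2 = 23.21 kHz, folds to fs − 45.48 kHz = 0.94 kHz.
44.82 kHz > fs/2 = 23.21 kHz, folds to fs − 44.82 kHz = 1.6 kHz.
187.28 kHz mod fs = 1.6 kHz.
1.6 kHz ≤ fs/2 = 23.21 kHz, appears at 1.6 kHz.
Distinct values: {0.94 kHz, 1.6 kHz}.

0.94 kHz, 1.6 kHz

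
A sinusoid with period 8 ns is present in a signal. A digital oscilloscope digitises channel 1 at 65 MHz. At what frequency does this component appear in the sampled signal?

T = 8 ns → f = 1/T = 125 MHz.
125 MHz mod fs = 60 MHz.
60 MHz > fs/2 = 32.5 MHz, folds to fs − 60 MHz = 5 MHz.

5 MHz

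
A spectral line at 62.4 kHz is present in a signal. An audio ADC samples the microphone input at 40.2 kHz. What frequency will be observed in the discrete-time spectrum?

62.4 kHz mod fs = 22.2 kHz.
22.2 kHz > fs/2 = 20.1 kHz, folds to fs − 22.2 kHz = 18 kHz.

18 kHz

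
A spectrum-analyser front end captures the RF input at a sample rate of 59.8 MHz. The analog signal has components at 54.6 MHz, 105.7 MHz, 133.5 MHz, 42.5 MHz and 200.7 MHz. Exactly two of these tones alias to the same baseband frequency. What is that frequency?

fs/2 = 29.9 MHz.
54.6 MHz > fs/2 = 29.9 MHz, folds to fs − 54.6 MHz = 5.2 MHz.
105.7 MHz mod fs = 45.9 MHz.
45.9 MHz > fs/2 = 29.9 MHz, folds to fs − 45.9 MHz = 13.9 MHz.
133.5 MHz mod fs = 13.9 MHz.
13.9 MHz ≤ fs/2 = 29.9 MHz, appears at 13.9 MHz.
42.5 MHz > fs/2 = 29.9 MHz, folds to fs − 42.5 MHz = 17.3 MHz.
200.7 MHz mod fs = 21.3 MHz.
21.3 MHz ≤ fs/2 = 29.9 MHz, appears at 21.3 MHz.
105.7 MHz and 133.5 MHz both map to 13.9 MHz.

13.9 MHz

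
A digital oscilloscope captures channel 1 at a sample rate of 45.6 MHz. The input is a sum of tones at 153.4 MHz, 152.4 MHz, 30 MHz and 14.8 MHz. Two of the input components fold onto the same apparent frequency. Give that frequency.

15.6 MHz

fs/2 = 22.8 MHz.
153.4 MHz mod fs = 16.6 MHz.
16.6 MHz ≤ fs/2 = 22.8 MHz, appears at 16.6 MHz.
152.4 MHz mod fs = 15.6 MHz.
15.6 MHz ≤ fs/2 = 22.8 MHz, appears at 15.6 MHz.
30 MHz > fs/2 = 22.8 MHz, folds to fs − 30 MHz = 15.6 MHz.
14.8 MHz ≤ fs/2 = 22.8 MHz, passes unchanged.
30 MHz and 152.4 MHz both map to 15.6 MHz.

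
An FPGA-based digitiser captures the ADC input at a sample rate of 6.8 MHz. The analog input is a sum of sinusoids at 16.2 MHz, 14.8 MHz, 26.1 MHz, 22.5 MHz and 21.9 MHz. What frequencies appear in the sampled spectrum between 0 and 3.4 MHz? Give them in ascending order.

fs/2 = 3.4 MHz.
16.2 MHz mod fs = 2.6 MHz.
2.6 MHz ≤ fs/2 = 3.4 MHz, appears at 2.6 MHz.
14.8 MHz mod fs = 1.2 MHz.
1.2 MHz ≤ fs/2 = 3.4 MHz, appears at 1.2 MHz.
26.1 MHz mod fs = 5.7 MHz.
5.7 MHz > fs/2 = 3.4 MHz, folds to fs − 5.7 MHz = 1.1 MHz.
22.5 MHz mod fs = 2.1 MHz.
2.1 MHz ≤ fs/2 = 3.4 MHz, appears at 2.1 MHz.
21.9 MHz mod fs = 1.5 MHz.
1.5 MHz ≤ fs/2 = 3.4 MHz, appears at 1.5 MHz.
Distinct values: {1.1 MHz, 1.2 MHz, 1.5 MHz, 2.1 MHz, 2.6 MHz}.

1.1 MHz, 1.2 MHz, 1.5 MHz, 2.1 MHz, 2.6 MHz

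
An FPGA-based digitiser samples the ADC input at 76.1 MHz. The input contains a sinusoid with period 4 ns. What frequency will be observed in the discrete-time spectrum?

21.7 MHz

T = 4 ns → f = 1/T = 250 MHz.
250 MHz mod fs = 21.7 MHz.
21.7 MHz ≤ fs/2 = 38.05 MHz, appears at 21.7 MHz.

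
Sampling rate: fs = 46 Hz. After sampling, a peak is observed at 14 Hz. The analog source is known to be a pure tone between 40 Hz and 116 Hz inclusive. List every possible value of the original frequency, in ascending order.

Frequencies that alias to 14 Hz are k·fs ± 14 Hz for integer k ≥ 0.
k=0: 14 Hz.
k=1: 32 Hz, 60 Hz.
k=2: 78 Hz, 106 Hz.
k=3: 124 Hz, 152 Hz.
Within [40 Hz, 116 Hz]: 60 Hz, 78 Hz, 106 Hz.

60 Hz, 78 Hz, 106 Hz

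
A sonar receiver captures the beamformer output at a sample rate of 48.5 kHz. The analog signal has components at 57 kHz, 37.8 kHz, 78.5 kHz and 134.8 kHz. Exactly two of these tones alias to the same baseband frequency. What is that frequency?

10.7 kHz

fs/2 = 24.25 kHz.
57 kHz mod fs = 8.5 kHz.
8.5 kHz ≤ fs/2 = 24.25 kHz, appears at 8.5 kHz.
37.8 kHz > fs/2 = 24.25 kHz, folds to fs − 37.8 kHz = 10.7 kHz.
78.5 kHz mod fs = 30 kHz.
30 kHz > fs/2 = 24.25 kHz, folds to fs − 30 kHz = 18.5 kHz.
134.8 kHz mod fs = 37.8 kHz.
37.8 kHz > fs/2 = 24.25 kHz, folds to fs − 37.8 kHz = 10.7 kHz.
37.8 kHz and 134.8 kHz both map to 10.7 kHz.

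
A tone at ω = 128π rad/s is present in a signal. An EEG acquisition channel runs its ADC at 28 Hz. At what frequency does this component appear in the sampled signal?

ω = 128π rad/s → f = ω/(2π) = 64 Hz.
64 Hz mod fs = 8 Hz.
8 Hz ≤ fs/2 = 14 Hz, appears at 8 Hz.

8 Hz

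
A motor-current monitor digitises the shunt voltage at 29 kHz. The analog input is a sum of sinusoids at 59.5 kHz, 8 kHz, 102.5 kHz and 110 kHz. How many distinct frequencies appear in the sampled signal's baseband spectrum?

fs/2 = 14.5 kHz.
59.5 kHz mod fs = 1.5 kHz.
1.5 kHz ≤ fs/2 = 14.5 kHz, appears at 1.5 kHz.
8 kHz ≤ fs/2 = 14.5 kHz, passes unchanged.
102.5 kHz mod fs = 15.5 kHz.
15.5 kHz > fs/2 = 14.5 kHz, folds to fs − 15.5 kHz = 13.5 kHz.
110 kHz mod fs = 23 kHz.
23 kHz > fs/2 = 14.5 kHz, folds to fs − 23 kHz = 6 kHz.
Distinct values: {1.5 kHz, 6 kHz, 8 kHz, 13.5 kHz} → 4.

4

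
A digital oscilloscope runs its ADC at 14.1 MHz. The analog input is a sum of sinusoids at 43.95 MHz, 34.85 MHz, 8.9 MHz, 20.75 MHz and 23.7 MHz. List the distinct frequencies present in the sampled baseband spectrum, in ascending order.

fs/2 = 7.05 MHz.
43.95 MHz mod fs = 1.65 MHz.
1.65 MHz ≤ fs/2 = 7.05 MHz, appears at 1.65 MHz.
34.85 MHz mod fs = 6.65 MHz.
6.65 MHz ≤ fs/2 = 7.05 MHz, appears at 6.65 MHz.
8.9 MHz > fs/2 = 7.05 MHz, folds to fs − 8.9 MHz = 5.2 MHz.
20.75 MHz mod fs = 6.65 MHz.
6.65 MHz ≤ fs/2 = 7.05 MHz, appears at 6.65 MHz.
23.7 MHz mod fs = 9.6 MHz.
9.6 MHz > fs/2 = 7.05 MHz, folds to fs − 9.6 MHz = 4.5 MHz.
Distinct values: {1.65 MHz, 4.5 MHz, 5.2 MHz, 6.65 MHz}.

1.65 MHz, 4.5 MHz, 5.2 MHz, 6.65 MHz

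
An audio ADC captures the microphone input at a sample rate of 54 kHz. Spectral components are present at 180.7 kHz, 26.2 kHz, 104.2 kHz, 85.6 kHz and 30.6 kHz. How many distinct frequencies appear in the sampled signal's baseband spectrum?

fs/2 = 27 kHz.
180.7 kHz mod fs = 18.7 kHz.
18.7 kHz ≤ fs/2 = 27 kHz, appears at 18.7 kHz.
26.2 kHz ≤ fs/2 = 27 kHz, passes unchanged.
104.2 kHz mod fs = 50.2 kHz.
50.2 kHz > fs/2 = 27 kHz, folds to fs − 50.2 kHz = 3.8 kHz.
85.6 kHz mod fs = 31.6 kHz.
31.6 kHz > fs/2 = 27 kHz, folds to fs − 31.6 kHz = 22.4 kHz.
30.6 kHz > fs/2 = 27 kHz, folds to fs − 30.6 kHz = 23.4 kHz.
Distinct values: {3.8 kHz, 18.7 kHz, 22.4 kHz, 23.4 kHz, 26.2 kHz} → 5.

5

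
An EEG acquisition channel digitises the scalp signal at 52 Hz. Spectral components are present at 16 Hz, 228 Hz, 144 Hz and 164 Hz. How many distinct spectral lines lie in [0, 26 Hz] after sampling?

fs/2 = 26 Hz.
16 Hz ≤ fs/2 = 26 Hz, passes unchanged.
228 Hz mod fs = 20 Hz.
20 Hz ≤ fs/2 = 26 Hz, appears at 20 Hz.
144 Hz mod fs = 40 Hz.
40 Hz > fs/2 = 26 Hz, folds to fs − 40 Hz = 12 Hz.
164 Hz mod fs = 8 Hz.
8 Hz ≤ fs/2 = 26 Hz, appears at 8 Hz.
Distinct values: {8 Hz, 12 Hz, 16 Hz, 20 Hz} → 4.

4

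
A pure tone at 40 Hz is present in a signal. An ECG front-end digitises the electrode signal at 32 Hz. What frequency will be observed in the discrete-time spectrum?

40 Hz mod fs = 8 Hz.
8 Hz ≤ fs/2 = 16 Hz, appears at 8 Hz.

8 Hz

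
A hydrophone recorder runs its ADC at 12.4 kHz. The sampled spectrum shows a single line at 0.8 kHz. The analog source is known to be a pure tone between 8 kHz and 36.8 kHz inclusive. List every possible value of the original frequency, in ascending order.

11.6 kHz, 13.2 kHz, 24 kHz, 25.6 kHz, 36.4 kHz

Frequencies that alias to 0.8 kHz are k·fs ± 0.8 kHz for integer k ≥ 0.
k=0: 0.8 kHz.
k=1: 11.6 kHz, 13.2 kHz.
k=2: 24 kHz, 25.6 kHz.
k=3: 36.4 kHz, 38 kHz.
k=4: 48.8 kHz, 50.4 kHz.
Within [8 kHz, 36.8 kHz]: 11.6 kHz, 13.2 kHz, 24 kHz, 25.6 kHz, 36.4 kHz.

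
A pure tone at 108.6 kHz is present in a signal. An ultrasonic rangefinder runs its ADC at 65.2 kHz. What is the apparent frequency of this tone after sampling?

108.6 kHz mod fs = 43.4 kHz.
43.4 kHz > fs/2 = 32.6 kHz, folds to fs − 43.4 kHz = 21.8 kHz.

21.8 kHz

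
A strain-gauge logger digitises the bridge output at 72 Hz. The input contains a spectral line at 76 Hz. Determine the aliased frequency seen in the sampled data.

76 Hz mod fs = 4 Hz.
4 Hz ≤ fs/2 = 36 Hz, appears at 4 Hz.

4 Hz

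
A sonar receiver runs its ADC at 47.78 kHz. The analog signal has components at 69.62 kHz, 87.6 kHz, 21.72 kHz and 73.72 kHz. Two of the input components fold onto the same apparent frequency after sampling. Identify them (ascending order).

fs/2 = 23.89 kHz.
69.62 kHz mod fs = 21.84 kHz.
21.84 kHz ≤ fs/2 = 23.89 kHz, appears at 21.84 kHz.
87.6 kHz mod fs = 39.82 kHz.
39.82 kHz > fs/2 = 23.89 kHz, folds to fs − 39.82 kHz = 7.96 kHz.
21.72 kHz ≤ fs/2 = 23.89 kHz, passes unchanged.
73.72 kHz mod fs = 25.94 kHz.
25.94 kHz > fs/2 = 23.89 kHz, folds to fs − 25.94 kHz = 21.84 kHz.
69.62 kHz and 73.72 kHz both map to 21.84 kHz.

69.62 kHz, 73.72 kHz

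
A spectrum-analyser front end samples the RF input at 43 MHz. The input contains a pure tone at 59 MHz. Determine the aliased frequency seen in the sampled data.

59 MHz mod fs = 16 MHz.
16 MHz ≤ fs/2 = 21.5 MHz, appears at 16 MHz.

16 MHz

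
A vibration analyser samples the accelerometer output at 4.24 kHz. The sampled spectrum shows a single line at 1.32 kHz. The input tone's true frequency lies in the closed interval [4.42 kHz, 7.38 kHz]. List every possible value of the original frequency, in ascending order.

Frequencies that alias to 1.32 kHz are k·fs ± 1.32 kHz for integer k ≥ 0.
k=0: 1.32 kHz.
k=1: 2.92 kHz, 5.56 kHz.
k=2: 7.16 kHz, 9.8 kHz.
k=3: 11.4 kHz, 14.04 kHz.
Within [4.42 kHz, 7.38 kHz]: 5.56 kHz, 7.16 kHz.

5.56 kHz, 7.16 kHz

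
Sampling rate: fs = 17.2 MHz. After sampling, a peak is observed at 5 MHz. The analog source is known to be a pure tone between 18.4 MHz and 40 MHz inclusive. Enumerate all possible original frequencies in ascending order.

Frequencies that alias to 5 MHz are k·fs ± 5 MHz for integer k ≥ 0.
k=0: 5 MHz.
k=1: 12.2 MHz, 22.2 MHz.
k=2: 29.4 MHz, 39.4 MHz.
k=3: 46.6 MHz, 56.6 MHz.
Within [18.4 MHz, 40 MHz]: 22.2 MHz, 29.4 MHz, 39.4 MHz.

22.2 MHz, 29.4 MHz, 39.4 MHz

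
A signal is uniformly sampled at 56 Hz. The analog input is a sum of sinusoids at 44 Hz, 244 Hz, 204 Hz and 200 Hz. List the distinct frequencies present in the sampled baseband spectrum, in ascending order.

fs/2 = 28 Hz.
44 Hz > fs/2 = 28 Hz, folds to fs − 44 Hz = 12 Hz.
244 Hz mod fs = 20 Hz.
20 Hz ≤ fs/2 = 28 Hz, appears at 20 Hz.
204 Hz mod fs = 36 Hz.
36 Hz > fs/2 = 28 Hz, folds to fs − 36 Hz = 20 Hz.
200 Hz mod fs = 32 Hz.
32 Hz > fs/2 = 28 Hz, folds to fs − 32 Hz = 24 Hz.
Distinct values: {12 Hz, 20 Hz, 24 Hz}.

12 Hz, 20 Hz, 24 Hz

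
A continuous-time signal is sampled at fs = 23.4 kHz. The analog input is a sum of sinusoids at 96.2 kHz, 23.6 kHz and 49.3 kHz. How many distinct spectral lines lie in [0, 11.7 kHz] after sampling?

fs/2 = 11.7 kHz.
96.2 kHz mod fs = 2.6 kHz.
2.6 kHz ≤ fs/2 = 11.7 kHz, appears at 2.6 kHz.
23.6 kHz mod fs = 0.2 kHz.
0.2 kHz ≤ fs/2 = 11.7 kHz, appears at 0.2 kHz.
49.3 kHz mod fs = 2.5 kHz.
2.5 kHz ≤ fs/2 = 11.7 kHz, appears at 2.5 kHz.
Distinct values: {0.2 kHz, 2.5 kHz, 2.6 kHz} → 3.

3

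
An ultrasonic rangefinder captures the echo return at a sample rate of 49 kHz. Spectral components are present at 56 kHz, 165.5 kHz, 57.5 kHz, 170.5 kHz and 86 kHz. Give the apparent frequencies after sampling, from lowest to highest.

7 kHz, 8.5 kHz, 12 kHz, 18.5 kHz, 23.5 kHz

fs/2 = 24.5 kHz.
56 kHz mod fs = 7 kHz.
7 kHz ≤ fs/2 = 24.5 kHz, appears at 7 kHz.
165.5 kHz mod fs = 18.5 kHz.
18.5 kHz ≤ fs/2 = 24.5 kHz, appears at 18.5 kHz.
57.5 kHz mod fs = 8.5 kHz.
8.5 kHz ≤ fs/2 = 24.5 kHz, appears at 8.5 kHz.
170.5 kHz mod fs = 23.5 kHz.
23.5 kHz ≤ fs/2 = 24.5 kHz, appears at 23.5 kHz.
86 kHz mod fs = 37 kHz.
37 kHz > fs/2 = 24.5 kHz, folds to fs − 37 kHz = 12 kHz.
Distinct values: {7 kHz, 8.5 kHz, 12 kHz, 18.5 kHz, 23.5 kHz}.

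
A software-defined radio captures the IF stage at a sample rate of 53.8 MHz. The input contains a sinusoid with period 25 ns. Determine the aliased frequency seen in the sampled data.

13.8 MHz

T = 25 ns → f = 1/T = 40 MHz.
40 MHz > fs/2 = 26.9 MHz, folds to fs − 40 MHz = 13.8 MHz.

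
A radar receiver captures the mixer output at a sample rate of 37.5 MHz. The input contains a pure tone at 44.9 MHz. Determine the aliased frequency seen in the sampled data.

44.9 MHz mod fs = 7.4 MHz.
7.4 MHz ≤ fs/2 = 18.75 MHz, appears at 7.4 MHz.

7.4 MHz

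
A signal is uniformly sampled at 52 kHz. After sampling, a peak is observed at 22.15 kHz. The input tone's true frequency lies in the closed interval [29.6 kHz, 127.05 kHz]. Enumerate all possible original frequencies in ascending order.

Frequencies that alias to 22.15 kHz are k·fs ± 22.15 kHz for integer k ≥ 0.
k=0: 22.15 kHz.
k=1: 29.85 kHz, 74.15 kHz.
k=2: 81.85 kHz, 126.15 kHz.
k=3: 133.85 kHz, 178.15 kHz.
Within [29.6 kHz, 127.05 kHz]: 29.85 kHz, 74.15 kHz, 81.85 kHz, 126.15 kHz.

29.85 kHz, 74.15 kHz, 81.85 kHz, 126.15 kHz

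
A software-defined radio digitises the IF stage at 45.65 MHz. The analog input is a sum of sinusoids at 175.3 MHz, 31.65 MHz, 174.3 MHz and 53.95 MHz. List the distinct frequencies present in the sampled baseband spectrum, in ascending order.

7.3 MHz, 8.3 MHz, 14 MHz

fs/2 = 22.825 MHz.
175.3 MHz mod fs = 38.35 MHz.
38.35 MHz > fs/2 = 22.825 MHz, folds to fs − 38.35 MHz = 7.3 MHz.
31.65 MHz > fs/2 = 22.825 MHz, folds to fs − 31.65 MHz = 14 MHz.
174.3 MHz mod fs = 37.35 MHz.
37.35 MHz > fs/2 = 22.825 MHz, folds to fs − 37.35 MHz = 8.3 MHz.
53.95 MHz mod fs = 8.3 MHz.
8.3 MHz ≤ fs/2 = 22.825 MHz, appears at 8.3 MHz.
Distinct values: {7.3 MHz, 8.3 MHz, 14 MHz}.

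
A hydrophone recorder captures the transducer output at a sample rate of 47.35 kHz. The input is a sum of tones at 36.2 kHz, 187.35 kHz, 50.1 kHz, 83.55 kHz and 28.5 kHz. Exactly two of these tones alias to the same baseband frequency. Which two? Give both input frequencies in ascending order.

36.2 kHz, 83.55 kHz

fs/2 = 23.675 kHz.
36.2 kHz > fs/2 = 23.675 kHz, folds to fs − 36.2 kHz = 11.15 kHz.
187.35 kHz mod fs = 45.3 kHz.
45.3 kHz > fs/2 = 23.675 kHz, folds to fs − 45.3 kHz = 2.05 kHz.
50.1 kHz mod fs = 2.75 kHz.
2.75 kHz ≤ fs/2 = 23.675 kHz, appears at 2.75 kHz.
83.55 kHz mod fs = 36.2 kHz.
36.2 kHz > fs/2 = 23.675 kHz, folds to fs − 36.2 kHz = 11.15 kHz.
28.5 kHz > fs/2 = 23.675 kHz, folds to fs − 28.5 kHz = 18.85 kHz.
36.2 kHz and 83.55 kHz both map to 11.15 kHz.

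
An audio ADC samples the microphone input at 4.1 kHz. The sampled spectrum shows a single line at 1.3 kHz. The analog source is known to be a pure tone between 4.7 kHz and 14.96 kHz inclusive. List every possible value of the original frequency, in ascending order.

5.4 kHz, 6.9 kHz, 9.5 kHz, 11 kHz, 13.6 kHz

Frequencies that alias to 1.3 kHz are k·fs ± 1.3 kHz for integer k ≥ 0.
k=0: 1.3 kHz.
k=1: 2.8 kHz, 5.4 kHz.
k=2: 6.9 kHz, 9.5 kHz.
k=3: 11 kHz, 13.6 kHz.
k=4: 15.1 kHz, 17.7 kHz.
Within [4.7 kHz, 14.96 kHz]: 5.4 kHz, 6.9 kHz, 9.5 kHz, 11 kHz, 13.6 kHz.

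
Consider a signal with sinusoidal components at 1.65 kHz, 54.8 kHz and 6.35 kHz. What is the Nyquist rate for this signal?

Highest-frequency component: 54.8 kHz.
Nyquist rate = 2 × 54.8 kHz = 109.6 kHz.

109.6 kHz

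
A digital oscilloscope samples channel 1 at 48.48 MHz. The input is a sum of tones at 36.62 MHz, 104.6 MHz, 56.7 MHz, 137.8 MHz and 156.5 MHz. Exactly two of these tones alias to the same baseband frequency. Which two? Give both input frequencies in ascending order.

fs/2 = 24.24 MHz.
36.62 MHz > fs/2 = 24.24 MHz, folds to fs − 36.62 MHz = 11.86 MHz.
104.6 MHz mod fs = 7.64 MHz.
7.64 MHz ≤ fs/2 = 24.24 MHz, appears at 7.64 MHz.
56.7 MHz mod fs = 8.22 MHz.
8.22 MHz ≤ fs/2 = 24.24 MHz, appears at 8.22 MHz.
137.8 MHz mod fs = 40.84 MHz.
40.84 MHz > fs/2 = 24.24 MHz, folds to fs − 40.84 MHz = 7.64 MHz.
156.5 MHz mod fs = 11.06 MHz.
11.06 MHz ≤ fs/2 = 24.24 MHz, appears at 11.06 MHz.
104.6 MHz and 137.8 MHz both map to 7.64 MHz.

104.6 MHz, 137.8 MHz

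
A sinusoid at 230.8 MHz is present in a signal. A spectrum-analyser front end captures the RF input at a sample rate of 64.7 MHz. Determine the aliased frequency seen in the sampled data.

28 MHz

230.8 MHz mod fs = 36.7 MHz.
36.7 MHz > fs/2 = 32.35 MHz, folds to fs − 36.7 MHz = 28 MHz.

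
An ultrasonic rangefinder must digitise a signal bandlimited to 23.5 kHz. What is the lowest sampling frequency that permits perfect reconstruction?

47 kHz

Nyquist rate = 2 × 23.5 kHz = 47 kHz.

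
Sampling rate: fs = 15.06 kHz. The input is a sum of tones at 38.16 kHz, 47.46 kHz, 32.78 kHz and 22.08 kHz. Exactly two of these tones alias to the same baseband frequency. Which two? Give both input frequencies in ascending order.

22.08 kHz, 38.16 kHz

fs/2 = 7.53 kHz.
38.16 kHz mod fs = 8.04 kHz.
8.04 kHz > fs/2 = 7.53 kHz, folds to fs − 8.04 kHz = 7.02 kHz.
47.46 kHz mod fs = 2.28 kHz.
2.28 kHz ≤ fs/2 = 7.53 kHz, appears at 2.28 kHz.
32.78 kHz mod fs = 2.66 kHz.
2.66 kHz ≤ fs/2 = 7.53 kHz, appears at 2.66 kHz.
22.08 kHz mod fs = 7.02 kHz.
7.02 kHz ≤ fs/2 = 7.53 kHz, appears at 7.02 kHz.
22.08 kHz and 38.16 kHz both map to 7.02 kHz.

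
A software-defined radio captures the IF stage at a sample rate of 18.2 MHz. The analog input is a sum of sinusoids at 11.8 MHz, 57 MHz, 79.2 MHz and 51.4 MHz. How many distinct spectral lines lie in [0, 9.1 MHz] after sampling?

fs/2 = 9.1 MHz.
11.8 MHz > fs/2 = 9.1 MHz, folds to fs − 11.8 MHz = 6.4 MHz.
57 MHz mod fs = 2.4 MHz.
2.4 MHz ≤ fs/2 = 9.1 MHz, appears at 2.4 MHz.
79.2 MHz mod fs = 6.4 MHz.
6.4 MHz ≤ fs/2 = 9.1 MHz, appears at 6.4 MHz.
51.4 MHz mod fs = 15 MHz.
15 MHz > fs/2 = 9.1 MHz, folds to fs − 15 MHz = 3.2 MHz.
Distinct values: {2.4 MHz, 3.2 MHz, 6.4 MHz} → 3.

3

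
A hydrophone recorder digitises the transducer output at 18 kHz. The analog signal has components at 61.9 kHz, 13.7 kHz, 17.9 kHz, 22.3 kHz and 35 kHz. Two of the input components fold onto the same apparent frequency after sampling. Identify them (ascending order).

13.7 kHz, 22.3 kHz

fs/2 = 9 kHz.
61.9 kHz mod fs = 7.9 kHz.
7.9 kHz ≤ fs/2 = 9 kHz, appears at 7.9 kHz.
13.7 kHz > fs/2 = 9 kHz, folds to fs − 13.7 kHz = 4.3 kHz.
17.9 kHz > fs/2 = 9 kHz, folds to fs − 17.9 kHz = 0.1 kHz.
22.3 kHz mod fs = 4.3 kHz.
4.3 kHz ≤ fs/2 = 9 kHz, appears at 4.3 kHz.
35 kHz mod fs = 17 kHz.
17 kHz > fs/2 = 9 kHz, folds to fs − 17 kHz = 1 kHz.
13.7 kHz and 22.3 kHz both map to 4.3 kHz.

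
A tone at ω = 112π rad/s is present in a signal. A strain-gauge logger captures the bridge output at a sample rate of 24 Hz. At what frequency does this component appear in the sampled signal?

8 Hz

ω = 112π rad/s → f = ω/(2π) = 56 Hz.
56 Hz mod fs = 8 Hz.
8 Hz ≤ fs/2 = 12 Hz, appears at 8 Hz.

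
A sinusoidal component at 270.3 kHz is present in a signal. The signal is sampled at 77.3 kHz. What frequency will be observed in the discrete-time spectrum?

38.4 kHz

270.3 kHz mod fs = 38.4 kHz.
38.4 kHz ≤ fs/2 = 38.65 kHz, appears at 38.4 kHz.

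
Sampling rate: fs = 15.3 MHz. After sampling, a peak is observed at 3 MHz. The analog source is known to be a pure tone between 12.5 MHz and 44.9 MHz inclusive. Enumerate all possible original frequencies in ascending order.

Frequencies that alias to 3 MHz are k·fs ± 3 MHz for integer k ≥ 0.
k=0: 3 MHz.
k=1: 12.3 MHz, 18.3 MHz.
k=2: 27.6 MHz, 33.6 MHz.
k=3: 42.9 MHz, 48.9 MHz.
k=4: 58.2 MHz, 64.2 MHz.
Within [12.5 MHz, 44.9 MHz]: 18.3 MHz, 27.6 MHz, 33.6 MHz, 42.9 MHz.

18.3 MHz, 27.6 MHz, 33.6 MHz, 42.9 MHz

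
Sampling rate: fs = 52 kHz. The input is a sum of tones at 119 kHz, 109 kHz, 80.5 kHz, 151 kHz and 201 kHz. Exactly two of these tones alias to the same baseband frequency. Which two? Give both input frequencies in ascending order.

109 kHz, 151 kHz

fs/2 = 26 kHz.
119 kHz mod fs = 15 kHz.
15 kHz ≤ fs/2 = 26 kHz, appears at 15 kHz.
109 kHz mod fs = 5 kHz.
5 kHz ≤ fs/2 = 26 kHz, appears at 5 kHz.
80.5 kHz mod fs = 28.5 kHz.
28.5 kHz > fs/2 = 26 kHz, folds to fs − 28.5 kHz = 23.5 kHz.
151 kHz mod fs = 47 kHz.
47 kHz > fs/2 = 26 kHz, folds to fs − 47 kHz = 5 kHz.
201 kHz mod fs = 45 kHz.
45 kHz > fs/2 = 26 kHz, folds to fs − 45 kHz = 7 kHz.
109 kHz and 151 kHz both map to 5 kHz.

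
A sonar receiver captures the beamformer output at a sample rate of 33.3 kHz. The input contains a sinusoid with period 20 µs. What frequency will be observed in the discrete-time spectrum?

16.6 kHz

T = 20 µs → f = 1/T = 50 kHz.
50 kHz mod fs = 16.7 kHz.
16.7 kHz > fs/2 = 16.65 kHz, folds to fs − 16.7 kHz = 16.6 kHz.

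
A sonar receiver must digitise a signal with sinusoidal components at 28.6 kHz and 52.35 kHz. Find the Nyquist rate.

Highest-frequency component: 52.35 kHz.
Nyquist rate = 2 × 52.35 kHz = 104.7 kHz.

104.7 kHz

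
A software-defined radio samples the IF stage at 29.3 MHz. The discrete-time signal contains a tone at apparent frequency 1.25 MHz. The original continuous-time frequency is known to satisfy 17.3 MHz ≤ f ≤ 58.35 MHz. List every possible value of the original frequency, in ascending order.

Frequencies that alias to 1.25 MHz are k·fs ± 1.25 MHz for integer k ≥ 0.
k=0: 1.25 MHz.
k=1: 28.05 MHz, 30.55 MHz.
k=2: 57.35 MHz, 59.85 MHz.
k=3: 86.65 MHz, 89.15 MHz.
Within [17.3 MHz, 58.35 MHz]: 28.05 MHz, 30.55 MHz, 57.35 MHz.

28.05 MHz, 30.55 MHz, 57.35 MHz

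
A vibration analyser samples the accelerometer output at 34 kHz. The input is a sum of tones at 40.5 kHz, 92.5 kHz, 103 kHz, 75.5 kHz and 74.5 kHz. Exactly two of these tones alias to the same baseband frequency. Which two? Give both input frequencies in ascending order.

40.5 kHz, 74.5 kHz

fs/2 = 17 kHz.
40.5 kHz mod fs = 6.5 kHz.
6.5 kHz ≤ fs/2 = 17 kHz, appears at 6.5 kHz.
92.5 kHz mod fs = 24.5 kHz.
24.5 kHz > fs/2 = 17 kHz, folds to fs − 24.5 kHz = 9.5 kHz.
103 kHz mod fs = 1 kHz.
1 kHz ≤ fs/2 = 17 kHz, appears at 1 kHz.
75.5 kHz mod fs = 7.5 kHz.
7.5 kHz ≤ fs/2 = 17 kHz, appears at 7.5 kHz.
74.5 kHz mod fs = 6.5 kHz.
6.5 kHz ≤ fs/2 = 17 kHz, appears at 6.5 kHz.
40.5 kHz and 74.5 kHz both map to 6.5 kHz.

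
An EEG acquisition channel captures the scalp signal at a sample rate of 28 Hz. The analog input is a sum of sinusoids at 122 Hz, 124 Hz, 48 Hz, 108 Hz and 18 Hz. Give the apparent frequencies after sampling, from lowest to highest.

fs/2 = 14 Hz.
122 Hz mod fs = 10 Hz.
10 Hz ≤ fs/2 = 14 Hz, appears at 10 Hz.
124 Hz mod fs = 12 Hz.
12 Hz ≤ fs/2 = 14 Hz, appears at 12 Hz.
48 Hz mod fs = 20 Hz.
20 Hz > fs/2 = 14 Hz, folds to fs − 20 Hz = 8 Hz.
108 Hz mod fs = 24 Hz.
24 Hz > fs/2 = 14 Hz, folds to fs − 24 Hz = 4 Hz.
18 Hz > fs/2 = 14 Hz, folds to fs − 18 Hz = 10 Hz.
Distinct values: {4 Hz, 8 Hz, 10 Hz, 12 Hz}.

4 Hz, 8 Hz, 10 Hz, 12 Hz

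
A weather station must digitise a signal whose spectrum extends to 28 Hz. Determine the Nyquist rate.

Nyquist rate = 2 × 28 Hz = 56 Hz.

56 Hz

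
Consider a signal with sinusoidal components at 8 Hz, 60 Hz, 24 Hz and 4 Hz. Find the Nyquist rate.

120 Hz

Highest-frequency component: 60 Hz.
Nyquist rate = 2 × 60 Hz = 120 Hz.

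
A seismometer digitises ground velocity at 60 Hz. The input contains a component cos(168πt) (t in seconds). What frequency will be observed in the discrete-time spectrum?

ω = 168π rad/s → f = ω/(2π) = 84 Hz.
84 Hz mod fs = 24 Hz.
24 Hz ≤ fs/2 = 30 Hz, appears at 24 Hz.

24 Hz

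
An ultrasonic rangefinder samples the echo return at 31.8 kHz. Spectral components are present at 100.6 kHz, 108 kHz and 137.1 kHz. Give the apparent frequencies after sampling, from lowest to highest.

5.2 kHz, 9.9 kHz, 12.6 kHz

fs/2 = 15.9 kHz.
100.6 kHz mod fs = 5.2 kHz.
5.2 kHz ≤ fs/2 = 15.9 kHz, appears at 5.2 kHz.
108 kHz mod fs = 12.6 kHz.
12.6 kHz ≤ fs/2 = 15.9 kHz, appears at 12.6 kHz.
137.1 kHz mod fs = 9.9 kHz.
9.9 kHz ≤ fs/2 = 15.9 kHz, appears at 9.9 kHz.
Distinct values: {5.2 kHz, 9.9 kHz, 12.6 kHz}.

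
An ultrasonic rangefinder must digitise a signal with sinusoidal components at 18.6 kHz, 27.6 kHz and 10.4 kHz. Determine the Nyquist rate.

Highest-frequency component: 27.6 kHz.
Nyquist rate = 2 × 27.6 kHz = 55.2 kHz.

55.2 kHz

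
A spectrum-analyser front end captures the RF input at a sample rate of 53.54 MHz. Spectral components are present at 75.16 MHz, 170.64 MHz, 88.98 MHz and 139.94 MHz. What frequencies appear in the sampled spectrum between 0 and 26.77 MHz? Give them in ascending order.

10.02 MHz, 18.1 MHz, 20.68 MHz, 21.62 MHz

fs/2 = 26.77 MHz.
75.16 MHz mod fs = 21.62 MHz.
21.62 MHz ≤ fs/2 = 26.77 MHz, appears at 21.62 MHz.
170.64 MHz mod fs = 10.02 MHz.
10.02 MHz ≤ fs/2 = 26.77 MHz, appears at 10.02 MHz.
88.98 MHz mod fs = 35.44 MHz.
35.44 MHz > fs/2 = 26.77 MHz, folds to fs − 35.44 MHz = 18.1 MHz.
139.94 MHz mod fs = 32.86 MHz.
32.86 MHz > fs/2 = 26.77 MHz, folds to fs − 32.86 MHz = 20.68 MHz.
Distinct values: {10.02 MHz, 18.1 MHz, 20.68 MHz, 21.62 MHz}.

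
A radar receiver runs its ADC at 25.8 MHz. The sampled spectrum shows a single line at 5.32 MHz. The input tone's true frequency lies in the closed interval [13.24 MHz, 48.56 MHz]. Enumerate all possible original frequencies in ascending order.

Frequencies that alias to 5.32 MHz are k·fs ± 5.32 MHz for integer k ≥ 0.
k=0: 5.32 MHz.
k=1: 20.48 MHz, 31.12 MHz.
k=2: 46.28 MHz, 56.92 MHz.
k=3: 72.08 MHz, 82.72 MHz.
Within [13.24 MHz, 48.56 MHz]: 20.48 MHz, 31.12 MHz, 46.28 MHz.

20.48 MHz, 31.12 MHz, 46.28 MHz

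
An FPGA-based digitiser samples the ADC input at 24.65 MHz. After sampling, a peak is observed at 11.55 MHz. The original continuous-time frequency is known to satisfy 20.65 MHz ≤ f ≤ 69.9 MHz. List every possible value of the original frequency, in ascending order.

36.2 MHz, 37.75 MHz, 60.85 MHz, 62.4 MHz

Frequencies that alias to 11.55 MHz are k·fs ± 11.55 MHz for integer k ≥ 0.
k=0: 11.55 MHz.
k=1: 13.1 MHz, 36.2 MHz.
k=2: 37.75 MHz, 60.85 MHz.
k=3: 62.4 MHz, 85.5 MHz.
k=4: 87.05 MHz, 110.15 MHz.
Within [20.65 MHz, 69.9 MHz]: 36.2 MHz, 37.75 MHz, 60.85 MHz, 62.4 MHz.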